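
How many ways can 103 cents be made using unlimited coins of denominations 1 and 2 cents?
Coefficient of x^103 in 1/(1-x^1) · 1/(1-x^2). Use j coins of 2 for j = 0..⌊103/2⌋ = 51, the rest in 1s: 51 + 1 = 52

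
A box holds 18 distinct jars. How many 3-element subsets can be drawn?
C(18,3) = 18!/(3!×15!) = 816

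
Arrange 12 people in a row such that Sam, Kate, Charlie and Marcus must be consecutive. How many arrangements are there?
Treat the 4 as one block: (12-4+1)! × 4! = 362880 × 24 = 8709120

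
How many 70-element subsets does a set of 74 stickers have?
C(74,70) = 74!/(70!×4!) = 1150626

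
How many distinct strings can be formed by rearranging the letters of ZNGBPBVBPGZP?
12! / (1! × 3! × 2! × 3! × 1! × 2!) = 3326400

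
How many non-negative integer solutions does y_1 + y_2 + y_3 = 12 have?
C(12+3-1, 3-1) = C(14, 2) = 91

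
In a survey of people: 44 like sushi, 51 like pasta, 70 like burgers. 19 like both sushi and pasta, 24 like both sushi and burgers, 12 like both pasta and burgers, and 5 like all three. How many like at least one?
|A∪B∪C| = 44+51+70-19-24-12+5 = 115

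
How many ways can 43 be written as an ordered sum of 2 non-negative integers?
C(43+2-1, 2-1) = C(44, 1) = 44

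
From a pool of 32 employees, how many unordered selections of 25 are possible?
C(32,25) = 32!/(25!×7!) = 3365856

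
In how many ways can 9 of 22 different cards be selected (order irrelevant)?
C(22,9) = 22!/(9!×13!) = 497420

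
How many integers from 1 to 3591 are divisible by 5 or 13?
⌊3591/5⌋ + ⌊3591/13⌋ - ⌊3591/65⌋ = 718 + 276 - 55 = 939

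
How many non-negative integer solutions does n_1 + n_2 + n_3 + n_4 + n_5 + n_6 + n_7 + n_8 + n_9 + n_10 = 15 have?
C(15+10-1, 10-1) = C(24, 9) = 1307504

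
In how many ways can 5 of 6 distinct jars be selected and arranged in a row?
P(6,5) = 6!/(6-5)! = 720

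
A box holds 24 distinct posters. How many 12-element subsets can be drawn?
C(24,12) = 24!/(12!×12!) = 2704156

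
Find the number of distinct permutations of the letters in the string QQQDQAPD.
8! / (4! × 1! × 1! × 2!) = 840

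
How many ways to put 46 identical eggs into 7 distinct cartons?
C(46+7-1, 7-1) = C(52, 6) = 20358520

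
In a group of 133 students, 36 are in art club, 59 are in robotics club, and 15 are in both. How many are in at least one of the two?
|A∪B| = |A| + |B| - |A∩B| = 36 + 59 - 15 = 80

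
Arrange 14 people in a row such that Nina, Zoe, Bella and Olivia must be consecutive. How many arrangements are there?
Treat the 4 as one block: (14-4+1)! × 4! = 39916800 × 24 = 958003200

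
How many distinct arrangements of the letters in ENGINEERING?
11! / (3! × 3! × 2! × 2! × 1!) = 277200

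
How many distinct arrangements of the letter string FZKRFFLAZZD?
11! / (1! × 1! × 1! × 3! × 1! × 1! × 3!) = 1108800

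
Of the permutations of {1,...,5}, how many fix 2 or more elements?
Exactly j fixed points: C(5,j)·!(5-j); sum over j ≥ 2 (derangement numbers via !m = (m-1)·(!(m-1) + !(m-2)): !0..!3 = 1, 0, 1, 2). Σ_{j=2}^{5} C(5,j)·!(5-j) = C(5,2)·!3 + C(5,3)·!2 + C(5,4)·!1 + C(5,5)·!0 = 10·2 + 10·1 + 5·0 + 1·1 = 31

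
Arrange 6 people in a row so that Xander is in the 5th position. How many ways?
Fix one position: (6-1)! = 120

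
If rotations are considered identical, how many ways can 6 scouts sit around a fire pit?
Circular: fix one position, arrange the rest. (6-1)! = 120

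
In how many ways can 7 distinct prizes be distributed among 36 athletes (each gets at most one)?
P(36,7) = 36!/(36-7)! = 42072307200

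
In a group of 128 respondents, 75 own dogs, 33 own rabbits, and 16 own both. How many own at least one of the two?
|A∪B| = |A| + |B| - |A∩B| = 75 + 33 - 16 = 92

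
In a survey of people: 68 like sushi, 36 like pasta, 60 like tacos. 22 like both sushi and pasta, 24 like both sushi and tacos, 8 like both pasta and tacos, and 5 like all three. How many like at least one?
|A∪B∪C| = 68+36+60-22-24-8+5 = 115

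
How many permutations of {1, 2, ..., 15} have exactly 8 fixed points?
Choose the 8 fixed points C(15,8) = 6435, derange the rest: !7 = Σ_{j=0}^{7} (-1)^j·7!/j! = 5040 - 5040 + 2520 - 840 + 210 - 42 + 7 - 1 = 1854. Product = 6435 × 1854 = 11930490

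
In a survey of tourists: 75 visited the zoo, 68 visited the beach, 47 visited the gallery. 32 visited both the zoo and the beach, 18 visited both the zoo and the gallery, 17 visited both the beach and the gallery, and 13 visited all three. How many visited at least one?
|A∪B∪C| = 75+68+47-32-18-17+13 = 136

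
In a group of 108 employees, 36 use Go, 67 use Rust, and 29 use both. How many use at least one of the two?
|A∪B| = |A| + |B| - |A∩B| = 36 + 67 - 29 = 74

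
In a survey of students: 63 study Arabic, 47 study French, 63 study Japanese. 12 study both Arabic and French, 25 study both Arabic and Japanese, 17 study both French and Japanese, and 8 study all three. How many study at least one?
|A∪B∪C| = 63+47+63-12-25-17+8 = 127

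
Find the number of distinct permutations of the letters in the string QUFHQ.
5! / (1! × 2! × 1! × 1!) = 60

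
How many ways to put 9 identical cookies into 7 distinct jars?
C(9+7-1, 7-1) = C(15, 6) = 5005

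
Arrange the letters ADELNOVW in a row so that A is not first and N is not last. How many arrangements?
By inclusion-exclusion: 8! - 2×(8-1)! + (8-2)! = 40320 - 10080 + 720 = 30960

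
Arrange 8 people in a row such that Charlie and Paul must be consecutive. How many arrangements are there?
Treat the 2 as one block: (8-2+1)! × 2! = 5040 × 2 = 10080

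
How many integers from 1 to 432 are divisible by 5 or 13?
⌊432/5⌋ + ⌊432/13⌋ - ⌊432/65⌋ = 86 + 33 - 6 = 113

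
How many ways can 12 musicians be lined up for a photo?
12! = 479001600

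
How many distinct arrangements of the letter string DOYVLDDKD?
9! / (1! × 1! × 1! × 4! × 1! × 1!) = 15120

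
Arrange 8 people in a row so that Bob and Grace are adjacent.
Treat as block: (8-1)! × 2! = 5040 × 2 = 10080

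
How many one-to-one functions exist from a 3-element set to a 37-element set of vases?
P(37,3) = 37!/(37-3)! = 46620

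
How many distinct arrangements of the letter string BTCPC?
5! / (1! × 1! × 1! × 2!) = 60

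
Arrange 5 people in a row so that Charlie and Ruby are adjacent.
Treat as block: (5-1)! × 2! = 24 × 2 = 48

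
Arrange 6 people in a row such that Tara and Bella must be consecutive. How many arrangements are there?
Treat the 2 as one block: (6-2+1)! × 2! = 120 × 2 = 240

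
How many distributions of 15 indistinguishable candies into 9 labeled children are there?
C(15+9-1, 9-1) = C(23, 8) = 490314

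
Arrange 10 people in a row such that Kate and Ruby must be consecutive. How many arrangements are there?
Treat the 2 as one block: (10-2+1)! × 2! = 362880 × 2 = 725760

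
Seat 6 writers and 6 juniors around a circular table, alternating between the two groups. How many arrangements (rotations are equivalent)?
Fix one of the writers: (6-1)! ways for the remaining writers, × 6! ways for the juniors = 120 × 720 = 86400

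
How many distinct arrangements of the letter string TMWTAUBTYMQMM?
13! / (1! × 1! × 1! × 1! × 1! × 4! × 1! × 3!) = 43243200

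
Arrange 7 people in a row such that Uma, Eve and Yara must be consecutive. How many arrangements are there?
Treat the 3 as one block: (7-3+1)! × 3! = 120 × 6 = 720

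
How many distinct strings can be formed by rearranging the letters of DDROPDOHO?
9! / (3! × 3! × 1! × 1! × 1!) = 10080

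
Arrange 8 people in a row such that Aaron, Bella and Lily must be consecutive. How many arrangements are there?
Treat the 3 as one block: (8-3+1)! × 3! = 720 × 6 = 4320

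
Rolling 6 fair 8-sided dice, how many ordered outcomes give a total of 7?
Coefficient of x^7 in (x + x² + ... + x^8)^6. By inclusion-exclusion on dice exceeding 8: Σ_j (-1)^j C(6,j)·C(7-1-8j, 5) = C(6,0)·C(6,5) = 1·6 = 6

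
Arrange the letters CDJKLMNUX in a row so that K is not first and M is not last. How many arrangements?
By inclusion-exclusion: 9! - 2×(9-1)! + (9-2)! = 362880 - 80640 + 5040 = 287280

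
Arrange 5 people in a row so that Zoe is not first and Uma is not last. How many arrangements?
By inclusion-exclusion: 5! - 2×(5-1)! + (5-2)! = 120 - 48 + 6 = 78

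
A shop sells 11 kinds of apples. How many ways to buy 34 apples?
C(34+11-1, 11-1) = C(44, 10) = 2481256778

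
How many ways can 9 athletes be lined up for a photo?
9! = 362880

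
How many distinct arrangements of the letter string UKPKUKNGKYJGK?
13! / (2! × 1! × 1! × 5! × 1! × 1! × 2!) = 12972960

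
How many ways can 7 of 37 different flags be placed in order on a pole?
P(37,7) = 37!/(37-7)! = 51889178880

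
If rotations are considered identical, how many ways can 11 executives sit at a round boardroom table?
Circular: fix one position, arrange the rest. (11-1)! = 3628800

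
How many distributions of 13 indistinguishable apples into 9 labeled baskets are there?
C(13+9-1, 9-1) = C(21, 8) = 203490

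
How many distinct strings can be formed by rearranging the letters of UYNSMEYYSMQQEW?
14! / (2! × 2! × 1! × 2! × 1! × 2! × 1! × 3!) = 908107200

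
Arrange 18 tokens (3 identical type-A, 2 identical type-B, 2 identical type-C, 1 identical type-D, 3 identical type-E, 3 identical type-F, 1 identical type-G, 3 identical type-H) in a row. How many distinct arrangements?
18! / (3! × 2! × 2! × 1! × 3! × 3! × 1! × 3!) = 1235025792000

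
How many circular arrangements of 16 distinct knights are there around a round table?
Circular: fix one position, arrange the rest. (16-1)! = 1307674368000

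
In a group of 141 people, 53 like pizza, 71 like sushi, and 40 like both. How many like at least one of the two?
|A∪B| = |A| + |B| - |A∩B| = 53 + 71 - 40 = 84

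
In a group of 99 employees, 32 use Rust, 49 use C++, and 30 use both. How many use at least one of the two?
|A∪B| = |A| + |B| - |A∩B| = 32 + 49 - 30 = 51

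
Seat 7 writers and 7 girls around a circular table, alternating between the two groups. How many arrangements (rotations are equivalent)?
Fix one of the writers: (7-1)! ways for the remaining writers, × 7! ways for the girls = 720 × 5040 = 3628800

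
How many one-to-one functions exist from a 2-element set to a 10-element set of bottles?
P(10,2) = 10!/(10-2)! = 90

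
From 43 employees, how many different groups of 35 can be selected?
C(43,35) = 43!/(35!×8!) = 145008513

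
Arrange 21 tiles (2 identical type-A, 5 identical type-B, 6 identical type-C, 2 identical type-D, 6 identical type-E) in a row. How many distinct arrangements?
21! / (2! × 5! × 6! × 2! × 6!) = 205323037920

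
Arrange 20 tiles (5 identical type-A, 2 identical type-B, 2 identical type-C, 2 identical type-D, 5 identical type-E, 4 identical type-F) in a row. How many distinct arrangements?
20! / (5! × 2! × 2! × 2! × 5! × 4!) = 879955876800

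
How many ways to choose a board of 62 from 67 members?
C(67,62) = 67!/(62!×5!) = 9657648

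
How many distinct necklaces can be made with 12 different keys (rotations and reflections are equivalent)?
(12-1)!/2 = 39916800/2 = 19958400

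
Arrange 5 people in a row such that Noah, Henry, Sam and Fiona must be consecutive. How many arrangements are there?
Treat the 4 as one block: (5-4+1)! × 4! = 2 × 24 = 48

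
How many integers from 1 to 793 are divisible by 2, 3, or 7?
⌊793/2⌋+⌊793/3⌋+⌊793/7⌋ - ⌊793/6⌋-⌊793/14⌋-⌊793/21⌋ + ⌊793/42⌋ = 396+264+113 - 132-56-37 + 18 = 566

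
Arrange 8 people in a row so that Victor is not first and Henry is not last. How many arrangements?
By inclusion-exclusion: 8! - 2×(8-1)! + (8-2)! = 40320 - 10080 + 720 = 30960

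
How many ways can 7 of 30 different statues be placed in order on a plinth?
P(30,7) = 30!/(30-7)! = 10260432000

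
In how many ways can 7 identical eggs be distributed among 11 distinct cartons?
C(7+11-1, 11-1) = C(17, 10) = 19448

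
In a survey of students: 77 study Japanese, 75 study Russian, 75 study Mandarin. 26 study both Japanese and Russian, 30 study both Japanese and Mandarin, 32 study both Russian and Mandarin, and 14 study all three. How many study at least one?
|A∪B∪C| = 77+75+75-26-30-32+14 = 153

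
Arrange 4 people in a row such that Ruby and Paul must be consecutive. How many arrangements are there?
Treat the 2 as one block: (4-2+1)! × 2! = 6 × 2 = 12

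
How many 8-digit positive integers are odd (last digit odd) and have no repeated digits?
Last∈{1,3,5,7,9}. Last=0: 0. Last nonzero: 5×8×P(8,6) = 806400. Total = 806400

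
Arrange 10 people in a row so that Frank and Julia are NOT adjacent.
Total - adjacent = 10! - (10-1)!×2 = 3628800 - 725760 = 2903040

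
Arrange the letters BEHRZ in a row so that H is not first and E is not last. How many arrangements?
By inclusion-exclusion: 5! - 2×(5-1)! + (5-2)! = 120 - 48 + 6 = 78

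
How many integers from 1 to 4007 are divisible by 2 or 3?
⌊4007/2⌋ + ⌊4007/3⌋ - ⌊4007/6⌋ = 2003 + 1335 - 667 = 2671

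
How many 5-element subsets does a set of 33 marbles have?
C(33,5) = 33!/(5!×28!) = 237336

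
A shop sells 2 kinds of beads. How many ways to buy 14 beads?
C(14+2-1, 2-1) = C(15, 1) = 15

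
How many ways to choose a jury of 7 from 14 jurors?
C(14,7) = 14!/(7!×7!) = 3432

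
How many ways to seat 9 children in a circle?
Circular: fix one position, arrange the rest. (9-1)! = 40320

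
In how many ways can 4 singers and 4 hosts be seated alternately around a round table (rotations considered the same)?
Fix one of the singers: (4-1)! ways for the remaining singers, × 4! ways for the hosts = 6 × 24 = 144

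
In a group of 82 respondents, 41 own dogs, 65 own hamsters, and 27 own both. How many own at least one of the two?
|A∪B| = |A| + |B| - |A∩B| = 41 + 65 - 27 = 79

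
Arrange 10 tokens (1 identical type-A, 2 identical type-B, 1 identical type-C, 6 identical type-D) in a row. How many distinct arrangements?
10! / (1! × 2! × 1! × 6!) = 2520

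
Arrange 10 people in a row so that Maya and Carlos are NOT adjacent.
Total - adjacent = 10! - (10-1)!×2 = 3628800 - 725760 = 2903040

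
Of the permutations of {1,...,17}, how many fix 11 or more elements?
Exactly j fixed points: C(17,j)·!(17-j); sum over j ≥ 11 (derangement numbers via !m = (m-1)·(!(m-1) + !(m-2)): !0..!6 = 1, 0, 1, 2, 9, 44, 265). Σ_{j=11}^{17} C(17,j)·!(17-j) = C(17,11)·!6 + C(17,12)·!5 + C(17,13)·!4 + C(17,14)·!3 + C(17,15)·!2 + C(17,16)·!1 + C(17,17)·!0 = 12376·265 + 6188·44 + 2380·9 + 680·2 + 136·1 + 17·0 + 1·1 = 3574829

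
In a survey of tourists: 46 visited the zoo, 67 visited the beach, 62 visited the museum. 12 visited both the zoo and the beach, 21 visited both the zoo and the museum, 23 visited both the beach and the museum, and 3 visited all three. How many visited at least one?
|A∪B∪C| = 46+67+62-12-21-23+3 = 122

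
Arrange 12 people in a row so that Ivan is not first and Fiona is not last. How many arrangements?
By inclusion-exclusion: 12! - 2×(12-1)! + (12-2)! = 479001600 - 79833600 + 3628800 = 402796800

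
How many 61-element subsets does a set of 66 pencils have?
C(66,61) = 66!/(61!×5!) = 8936928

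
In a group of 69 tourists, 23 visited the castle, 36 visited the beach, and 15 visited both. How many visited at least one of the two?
|A∪B| = |A| + |B| - |A∩B| = 23 + 36 - 15 = 44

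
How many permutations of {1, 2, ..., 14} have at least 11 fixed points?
Exactly j fixed points: C(14,j)·!(14-j); sum over j ≥ 11 (derangement numbers via !m = (m-1)·(!(m-1) + !(m-2)): !0..!3 = 1, 0, 1, 2). Σ_{j=11}^{14} C(14,j)·!(14-j) = C(14,11)·!3 + C(14,12)·!2 + C(14,13)·!1 + C(14,14)·!0 = 364·2 + 91·1 + 14·0 + 1·1 = 820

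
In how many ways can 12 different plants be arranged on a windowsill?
12! = 479001600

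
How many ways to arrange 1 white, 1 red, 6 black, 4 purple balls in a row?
12! / (1! × 1! × 6! × 4!) = 27720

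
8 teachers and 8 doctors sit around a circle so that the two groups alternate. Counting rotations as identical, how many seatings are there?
Fix one of the teachers: (8-1)! ways for the remaining teachers, × 8! ways for the doctors = 5040 × 40320 = 203212800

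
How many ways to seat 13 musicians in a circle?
Circular: fix one position, arrange the rest. (13-1)! = 479001600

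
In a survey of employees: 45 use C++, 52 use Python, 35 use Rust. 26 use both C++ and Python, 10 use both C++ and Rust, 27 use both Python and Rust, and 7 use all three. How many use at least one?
|A∪B∪C| = 45+52+35-26-10-27+7 = 76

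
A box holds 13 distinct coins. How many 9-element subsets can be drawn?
C(13,9) = 13!/(9!×4!) = 715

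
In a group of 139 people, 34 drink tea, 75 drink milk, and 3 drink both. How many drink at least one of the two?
|A∪B| = |A| + |B| - |A∩B| = 34 + 75 - 3 = 106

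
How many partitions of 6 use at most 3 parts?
By conjugation, equals partitions of 6 into parts ≤ 3. Let r_j(i) = number of partitions of i into parts ≤ j, for i = 0..6. r_1(i) = 1 for all i; r_j(i) = r_{j-1}(i) + r_j(i-j). Rows j = 2..3: ≤2: 1 1 2 2 3 3 4; ≤3: 1 1 2 3 4 5 7. r_3(6) = 7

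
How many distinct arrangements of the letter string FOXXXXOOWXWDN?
13! / (1! × 5! × 1! × 3! × 1! × 2!) = 4324320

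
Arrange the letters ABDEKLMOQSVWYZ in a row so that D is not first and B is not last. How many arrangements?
By inclusion-exclusion: 14! - 2×(14-1)! + (14-2)! = 87178291200 - 12454041600 + 479001600 = 75203251200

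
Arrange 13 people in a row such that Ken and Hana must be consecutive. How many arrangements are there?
Treat the 2 as one block: (13-2+1)! × 2! = 479001600 × 2 = 958003200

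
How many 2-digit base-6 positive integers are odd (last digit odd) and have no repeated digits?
Last∈{1,3,5}. Last=0: 0. Last nonzero: 3×4×P(4,0) = 12. Total = 12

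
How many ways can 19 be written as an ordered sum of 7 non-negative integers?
C(19+7-1, 7-1) = C(25, 6) = 177100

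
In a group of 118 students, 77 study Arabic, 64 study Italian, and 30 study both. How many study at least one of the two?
|A∪B| = |A| + |B| - |A∩B| = 77 + 64 - 30 = 111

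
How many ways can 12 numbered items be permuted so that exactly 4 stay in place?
Choose the 4 fixed points C(12,4) = 495, derange the rest: !8 = Σ_{j=0}^{8} (-1)^j·8!/j! = 40320 - 40320 + 20160 - 6720 + 1680 - 336 + 56 - 8 + 1 = 14833. Product = 495 × 14833 = 7342335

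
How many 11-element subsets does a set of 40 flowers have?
C(40,11) = 40!/(11!×29!) = 2311801440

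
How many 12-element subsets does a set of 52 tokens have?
C(52,12) = 52!/(12!×40!) = 206379406870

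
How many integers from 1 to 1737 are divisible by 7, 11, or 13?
⌊1737/7⌋+⌊1737/11⌋+⌊1737/13⌋ - ⌊1737/77⌋-⌊1737/91⌋-⌊1737/143⌋ + ⌊1737/1001⌋ = 248+157+133 - 22-19-12 + 1 = 486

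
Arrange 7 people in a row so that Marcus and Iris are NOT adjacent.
Total - adjacent = 7! - (7-1)!×2 = 5040 - 1440 = 3600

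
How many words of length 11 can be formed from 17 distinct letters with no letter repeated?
P(17,11) = 17!/(17-11)! = 494010316800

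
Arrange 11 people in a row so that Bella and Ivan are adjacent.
Treat as block: (11-1)! × 2! = 3628800 × 2 = 7257600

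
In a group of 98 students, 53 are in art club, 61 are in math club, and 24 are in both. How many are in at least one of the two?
|A∪B| = |A| + |B| - |A∩B| = 53 + 61 - 24 = 90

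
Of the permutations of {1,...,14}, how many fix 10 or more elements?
Exactly j fixed points: C(14,j)·!(14-j); sum over j ≥ 10 (derangement numbers via !m = (m-1)·(!(m-1) + !(m-2)): !0..!4 = 1, 0, 1, 2, 9). Σ_{j=10}^{14} C(14,j)·!(14-j) = C(14,10)·!4 + C(14,11)·!3 + C(14,12)·!2 + C(14,13)·!1 + C(14,14)·!0 = 1001·9 + 364·2 + 91·1 + 14·0 + 1·1 = 9829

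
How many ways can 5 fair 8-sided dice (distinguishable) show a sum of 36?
Coefficient of x^36 in (x + x² + ... + x^8)^5. By inclusion-exclusion on dice exceeding 8: Σ_j (-1)^j C(5,j)·C(36-1-8j, 4) = C(5,0)·C(35,4) - C(5,1)·C(27,4) + C(5,2)·C(19,4) - C(5,3)·C(11,4) = 1·52360 - 5·17550 + 10·3876 - 10·330 = 70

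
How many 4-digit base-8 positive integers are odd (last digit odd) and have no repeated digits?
Last∈{1,3,5,7}. Last=0: 0. Last nonzero: 4×6×P(6,2) = 720. Total = 720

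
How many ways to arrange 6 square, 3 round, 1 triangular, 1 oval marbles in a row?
11! / (6! × 3! × 1! × 1!) = 9240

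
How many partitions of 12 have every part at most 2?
Let r_j(i) = number of partitions of i into parts ≤ j, for i = 0..12. r_1(i) = 1 for all i; r_j(i) = r_{j-1}(i) + r_j(i-j). Rows j = 2..2: ≤2: 1 1 2 2 3 3 4 4 5 5 6 6 7. r_2(12) = 7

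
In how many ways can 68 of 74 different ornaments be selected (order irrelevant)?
C(74,68) = 74!/(68!×6!) = 185250786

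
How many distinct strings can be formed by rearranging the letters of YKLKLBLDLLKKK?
13! / (1! × 1! × 1! × 5! × 5!) = 432432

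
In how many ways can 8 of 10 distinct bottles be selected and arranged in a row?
P(10,8) = 10!/(10-8)! = 1814400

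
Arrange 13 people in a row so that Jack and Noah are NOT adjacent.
Total - adjacent = 13! - (13-1)!×2 = 6227020800 - 958003200 = 5269017600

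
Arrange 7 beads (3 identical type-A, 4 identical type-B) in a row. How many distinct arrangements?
7! / (3! × 4!) = 35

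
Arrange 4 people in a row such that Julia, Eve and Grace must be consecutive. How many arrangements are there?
Treat the 3 as one block: (4-3+1)! × 3! = 2 × 6 = 12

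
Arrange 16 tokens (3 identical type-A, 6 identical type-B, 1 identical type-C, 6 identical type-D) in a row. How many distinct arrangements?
16! / (3! × 6! × 1! × 6!) = 6726720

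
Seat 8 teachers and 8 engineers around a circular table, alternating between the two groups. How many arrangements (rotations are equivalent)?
Fix one of the teachers: (8-1)! ways for the remaining teachers, × 8! ways for the engineers = 5040 × 40320 = 203212800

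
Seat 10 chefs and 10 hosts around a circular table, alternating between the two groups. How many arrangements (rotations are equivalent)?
Fix one of the chefs: (10-1)! ways for the remaining chefs, × 10! ways for the hosts = 362880 × 3628800 = 1316818944000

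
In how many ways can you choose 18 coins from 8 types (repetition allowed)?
C(18+8-1, 8-1) = C(25, 7) = 480700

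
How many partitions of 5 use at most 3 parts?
By conjugation, equals partitions of 5 into parts ≤ 3. Let r_j(i) = number of partitions of i into parts ≤ j, for i = 0..5. r_1(i) = 1 for all i; r_j(i) = r_{j-1}(i) + r_j(i-j). Rows j = 2..3: ≤2: 1 1 2 2 3 3; ≤3: 1 1 2 3 4 5. r_3(5) = 5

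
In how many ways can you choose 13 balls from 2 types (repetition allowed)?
C(13+2-1, 2-1) = C(14, 1) = 14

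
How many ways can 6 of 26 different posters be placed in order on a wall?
P(26,6) = 26!/(26-6)! = 165765600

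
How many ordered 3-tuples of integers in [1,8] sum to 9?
Coefficient of x^9 in (x + x² + ... + x^8)^3. By inclusion-exclusion on dice exceeding 8: Σ_j (-1)^j C(3,j)·C(9-1-8j, 2) = C(3,0)·C(8,2) = 1·28 = 28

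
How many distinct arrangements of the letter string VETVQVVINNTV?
12! / (1! × 1! × 2! × 1! × 2! × 5!) = 997920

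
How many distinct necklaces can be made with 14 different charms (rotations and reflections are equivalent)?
(14-1)!/2 = 6227020800/2 = 3113510400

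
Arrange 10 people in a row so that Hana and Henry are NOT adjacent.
Total - adjacent = 10! - (10-1)!×2 = 3628800 - 725760 = 2903040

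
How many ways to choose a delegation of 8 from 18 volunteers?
C(18,8) = 18!/(8!×10!) = 43758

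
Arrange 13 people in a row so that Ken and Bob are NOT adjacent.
Total - adjacent = 13! - (13-1)!×2 = 6227020800 - 958003200 = 5269017600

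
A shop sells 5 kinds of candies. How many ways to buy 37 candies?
C(37+5-1, 5-1) = C(41, 4) = 101270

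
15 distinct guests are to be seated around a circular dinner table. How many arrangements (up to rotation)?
Circular: fix one position, arrange the rest. (15-1)! = 87178291200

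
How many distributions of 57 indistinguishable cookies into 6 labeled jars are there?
C(57+6-1, 6-1) = C(62, 5) = 6471002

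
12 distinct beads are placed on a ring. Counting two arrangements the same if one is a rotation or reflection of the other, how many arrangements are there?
(12-1)!/2 = 39916800/2 = 19958400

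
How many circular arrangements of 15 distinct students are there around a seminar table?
Circular: fix one position, arrange the rest. (15-1)! = 87178291200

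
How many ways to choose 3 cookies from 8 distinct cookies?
C(8,3) = 8!/(3!×5!) = 56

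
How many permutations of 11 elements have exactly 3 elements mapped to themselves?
Choose the 3 fixed points C(11,3) = 165, derange the rest: !8 = Σ_{j=0}^{8} (-1)^j·8!/j! = 40320 - 40320 + 20160 - 6720 + 1680 - 336 + 56 - 8 + 1 = 14833. Product = 165 × 14833 = 2447445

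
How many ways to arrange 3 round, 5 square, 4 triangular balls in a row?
12! / (3! × 5! × 4!) = 27720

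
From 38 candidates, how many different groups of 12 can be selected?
C(38,12) = 38!/(12!×26!) = 2707475148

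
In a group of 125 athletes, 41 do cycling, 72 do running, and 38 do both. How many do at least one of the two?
|A∪B| = |A| + |B| - |A∩B| = 41 + 72 - 38 = 75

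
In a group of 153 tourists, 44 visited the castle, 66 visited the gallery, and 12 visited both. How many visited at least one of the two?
|A∪B| = |A| + |B| - |A∩B| = 44 + 66 - 12 = 98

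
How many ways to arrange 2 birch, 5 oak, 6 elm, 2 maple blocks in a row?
15! / (2! × 5! × 6! × 2!) = 3783780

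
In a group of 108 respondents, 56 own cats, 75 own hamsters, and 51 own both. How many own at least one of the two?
|A∪B| = |A| + |B| - |A∩B| = 56 + 75 - 51 = 80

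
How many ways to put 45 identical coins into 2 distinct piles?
C(45+2-1, 2-1) = C(46, 1) = 46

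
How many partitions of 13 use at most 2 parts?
By conjugation, equals partitions of 13 into parts ≤ 2. Let r_j(i) = number of partitions of i into parts ≤ j, for i = 0..13. r_1(i) = 1 for all i; r_j(i) = r_{j-1}(i) + r_j(i-j). Rows j = 2..2: ≤2: 1 1 2 2 3 3 4 4 5 5 6 6 7 7. r_2(13) = 7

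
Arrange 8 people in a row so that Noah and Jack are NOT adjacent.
Total - adjacent = 8! - (8-1)!×2 = 40320 - 10080 = 30240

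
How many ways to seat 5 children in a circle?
Circular: fix one position, arrange the rest. (5-1)! = 24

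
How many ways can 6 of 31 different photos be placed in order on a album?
P(31,6) = 31!/(31-6)! = 530122320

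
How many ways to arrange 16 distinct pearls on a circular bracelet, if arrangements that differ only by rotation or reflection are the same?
(16-1)!/2 = 1307674368000/2 = 653837184000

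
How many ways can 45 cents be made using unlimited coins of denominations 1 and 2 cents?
Coefficient of x^45 in 1/(1-x^1) · 1/(1-x^2). Use j coins of 2 for j = 0..⌊45/2⌋ = 22, the rest in 1s: 22 + 1 = 23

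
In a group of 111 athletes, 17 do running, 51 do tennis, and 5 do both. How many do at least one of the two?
|A∪B| = |A| + |B| - |A∩B| = 17 + 51 - 5 = 63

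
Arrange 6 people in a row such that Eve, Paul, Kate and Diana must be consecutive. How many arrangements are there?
Treat the 4 as one block: (6-4+1)! × 4! = 6 × 24 = 144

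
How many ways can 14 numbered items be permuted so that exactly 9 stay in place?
Choose the 9 fixed points C(14,9) = 2002, derange the rest: !5 = Σ_{j=0}^{5} (-1)^j·5!/j! = 120 - 120 + 60 - 20 + 5 - 1 = 44. Product = 2002 × 44 = 88088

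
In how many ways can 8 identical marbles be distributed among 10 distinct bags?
C(8+10-1, 10-1) = C(17, 9) = 24310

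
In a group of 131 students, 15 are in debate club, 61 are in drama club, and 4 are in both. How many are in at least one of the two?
|A∪B| = |A| + |B| - |A∩B| = 15 + 61 - 4 = 72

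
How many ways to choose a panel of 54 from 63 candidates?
C(63,54) = 63!/(54!×9!) = 23667689815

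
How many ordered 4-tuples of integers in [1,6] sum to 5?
Coefficient of x^5 in (x + x² + ... + x^6)^4. By inclusion-exclusion on dice exceeding 6: Σ_j (-1)^j C(4,j)·C(5-1-6j, 3) = C(4,0)·C(4,3) = 1·4 = 4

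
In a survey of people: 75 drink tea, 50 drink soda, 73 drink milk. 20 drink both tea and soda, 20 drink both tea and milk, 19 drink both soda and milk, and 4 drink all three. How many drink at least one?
|A∪B∪C| = 75+50+73-20-20-19+4 = 143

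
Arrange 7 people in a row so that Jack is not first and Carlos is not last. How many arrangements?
By inclusion-exclusion: 7! - 2×(7-1)! + (7-2)! = 5040 - 1440 + 120 = 3720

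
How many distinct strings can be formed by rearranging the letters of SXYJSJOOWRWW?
12! / (2! × 2! × 2! × 1! × 3! × 1! × 1!) = 9979200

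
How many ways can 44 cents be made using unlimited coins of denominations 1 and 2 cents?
Coefficient of x^44 in 1/(1-x^1) · 1/(1-x^2). Use j coins of 2 for j = 0..⌊44/2⌋ = 22, the rest in 1s: 22 + 1 = 23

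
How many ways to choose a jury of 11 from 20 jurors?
C(20,11) = 20!/(11!×9!) = 167960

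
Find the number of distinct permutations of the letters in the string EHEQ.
4! / (2! × 1! × 1!) = 12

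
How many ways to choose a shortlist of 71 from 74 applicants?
C(74,71) = 74!/(71!×3!) = 64824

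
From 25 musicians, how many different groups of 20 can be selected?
C(25,20) = 25!/(20!×5!) = 53130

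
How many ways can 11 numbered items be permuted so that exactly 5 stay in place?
Choose the 5 fixed points C(11,5) = 462, derange the rest: !6 = Σ_{j=0}^{6} (-1)^j·6!/j! = 720 - 720 + 360 - 120 + 30 - 6 + 1 = 265. Product = 462 × 265 = 122430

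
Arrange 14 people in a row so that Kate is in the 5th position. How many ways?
Fix one position: (14-1)! = 6227020800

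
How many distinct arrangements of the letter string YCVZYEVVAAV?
11! / (2! × 4! × 1! × 1! × 1! × 2!) = 415800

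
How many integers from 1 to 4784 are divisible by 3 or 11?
⌊4784/3⌋ + ⌊4784/11⌋ - ⌊4784/33⌋ = 1594 + 434 - 144 = 1884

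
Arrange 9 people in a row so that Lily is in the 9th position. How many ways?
Fix one position: (9-1)! = 40320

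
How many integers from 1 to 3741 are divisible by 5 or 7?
⌊3741/5⌋ + ⌊3741/7⌋ - ⌊3741/35⌋ = 748 + 534 - 106 = 1176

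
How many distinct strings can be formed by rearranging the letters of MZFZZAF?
7! / (2! × 3! × 1! × 1!) = 420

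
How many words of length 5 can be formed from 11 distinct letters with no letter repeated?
P(11,5) = 11!/(11-5)! = 55440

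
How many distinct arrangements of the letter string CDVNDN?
6! / (2! × 1! × 1! × 2!) = 180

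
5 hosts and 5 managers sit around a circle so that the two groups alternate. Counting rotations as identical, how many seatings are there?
Fix one of the hosts: (5-1)! ways for the remaining hosts, × 5! ways for the managers = 24 × 120 = 2880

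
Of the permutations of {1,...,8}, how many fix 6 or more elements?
Exactly j fixed points: C(8,j)·!(8-j); sum over j ≥ 6 (derangement numbers via !m = (m-1)·(!(m-1) + !(m-2)): !0..!2 = 1, 0, 1). Σ_{j=6}^{8} C(8,j)·!(8-j) = C(8,6)·!2 + C(8,7)·!1 + C(8,8)·!0 = 28·1 + 8·0 + 1·1 = 29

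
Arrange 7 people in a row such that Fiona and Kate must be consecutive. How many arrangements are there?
Treat the 2 as one block: (7-2+1)! × 2! = 720 × 2 = 1440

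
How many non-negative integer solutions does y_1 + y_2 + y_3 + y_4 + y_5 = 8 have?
C(8+5-1, 5-1) = C(12, 4) = 495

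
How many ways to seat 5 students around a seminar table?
Circular: fix one position, arrange the rest. (5-1)! = 24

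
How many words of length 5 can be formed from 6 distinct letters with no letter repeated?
P(6,5) = 6!/(6-5)! = 720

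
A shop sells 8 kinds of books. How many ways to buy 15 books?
C(15+8-1, 8-1) = C(22, 7) = 170544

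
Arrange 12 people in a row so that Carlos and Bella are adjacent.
Treat as block: (12-1)! × 2! = 39916800 × 2 = 79833600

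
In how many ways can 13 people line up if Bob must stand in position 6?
Fix one position: (13-1)! = 479001600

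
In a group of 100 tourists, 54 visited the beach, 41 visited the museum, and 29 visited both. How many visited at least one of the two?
|A∪B| = |A| + |B| - |A∩B| = 54 + 41 - 29 = 66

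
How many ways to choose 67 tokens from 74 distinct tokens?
C(74,67) = 74!/(67!×7!) = 1799579064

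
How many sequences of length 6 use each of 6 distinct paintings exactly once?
6! = 720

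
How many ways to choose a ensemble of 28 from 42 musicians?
C(42,28) = 42!/(28!×14!) = 52860229080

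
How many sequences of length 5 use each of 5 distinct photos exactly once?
5! = 120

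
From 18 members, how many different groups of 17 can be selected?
C(18,17) = 18!/(17!×1!) = 18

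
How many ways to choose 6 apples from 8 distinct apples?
C(8,6) = 8!/(6!×2!) = 28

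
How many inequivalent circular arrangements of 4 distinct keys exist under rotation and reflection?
(4-1)!/2 = 6/2 = 3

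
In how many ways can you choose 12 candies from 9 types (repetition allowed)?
C(12+9-1, 9-1) = C(20, 8) = 125970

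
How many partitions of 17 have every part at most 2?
Let r_j(i) = number of partitions of i into parts ≤ j, for i = 0..17. r_1(i) = 1 for all i; r_j(i) = r_{j-1}(i) + r_j(i-j). Rows j = 2..2: ≤2: 1 1 2 2 3 3 4 4 5 5 6 6 7 7 8 8 9 9. r_2(17) = 9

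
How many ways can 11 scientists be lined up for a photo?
11! = 39916800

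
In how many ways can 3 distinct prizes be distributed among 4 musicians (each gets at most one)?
P(4,3) = 4!/(4-3)! = 24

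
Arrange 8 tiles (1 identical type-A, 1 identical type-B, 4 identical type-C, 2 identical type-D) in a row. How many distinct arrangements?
8! / (1! × 1! × 4! × 2!) = 840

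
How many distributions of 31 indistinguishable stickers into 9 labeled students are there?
C(31+9-1, 9-1) = C(39, 8) = 61523748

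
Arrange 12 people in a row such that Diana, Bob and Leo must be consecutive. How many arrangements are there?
Treat the 3 as one block: (12-3+1)! × 3! = 3628800 × 6 = 21772800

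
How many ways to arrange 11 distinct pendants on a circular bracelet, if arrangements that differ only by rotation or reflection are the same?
(11-1)!/2 = 3628800/2 = 1814400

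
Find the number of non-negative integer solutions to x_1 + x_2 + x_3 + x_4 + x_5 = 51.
C(51+5-1, 5-1) = C(55, 4) = 341055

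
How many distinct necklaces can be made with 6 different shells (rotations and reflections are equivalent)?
(6-1)!/2 = 120/2 = 60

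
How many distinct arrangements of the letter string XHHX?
4! / (2! × 2!) = 6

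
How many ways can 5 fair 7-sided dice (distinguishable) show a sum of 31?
Coefficient of x^31 in (x + x² + ... + x^7)^5. By inclusion-exclusion on dice exceeding 7: Σ_j (-1)^j C(5,j)·C(31-1-7j, 4) = C(5,0)·C(30,4) - C(5,1)·C(23,4) + C(5,2)·C(16,4) - C(5,3)·C(9,4) = 1·27405 - 5·8855 + 10·1820 - 10·126 = 70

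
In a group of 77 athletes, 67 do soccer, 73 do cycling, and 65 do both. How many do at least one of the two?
|A∪B| = |A| + |B| - |A∩B| = 67 + 73 - 65 = 75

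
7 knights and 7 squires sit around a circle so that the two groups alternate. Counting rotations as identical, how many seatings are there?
Fix one of the knights: (7-1)! ways for the remaining knights, × 7! ways for the squires = 720 × 5040 = 3628800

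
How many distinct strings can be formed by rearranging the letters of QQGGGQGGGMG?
11! / (1! × 3! × 7!) = 1320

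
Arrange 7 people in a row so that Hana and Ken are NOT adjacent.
Total - adjacent = 7! - (7-1)!×2 = 5040 - 1440 = 3600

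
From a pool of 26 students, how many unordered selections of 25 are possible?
C(26,25) = 26!/(25!×1!) = 26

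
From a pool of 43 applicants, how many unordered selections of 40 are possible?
C(43,40) = 43!/(40!×3!) = 12341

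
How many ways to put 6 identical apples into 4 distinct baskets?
C(6+4-1, 4-1) = C(9, 3) = 84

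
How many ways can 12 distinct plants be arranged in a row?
12! = 479001600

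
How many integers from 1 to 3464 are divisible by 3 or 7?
⌊3464/3⌋ + ⌊3464/7⌋ - ⌊3464/21⌋ = 1154 + 494 - 164 = 1484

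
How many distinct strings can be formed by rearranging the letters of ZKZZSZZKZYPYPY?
14! / (6! × 2! × 2! × 1! × 3!) = 5045040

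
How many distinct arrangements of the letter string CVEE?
4! / (1! × 2! × 1!) = 12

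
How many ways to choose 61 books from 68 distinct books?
C(68,61) = 68!/(61!×7!) = 969443904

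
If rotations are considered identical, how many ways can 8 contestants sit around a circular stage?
Circular: fix one position, arrange the rest. (8-1)! = 5040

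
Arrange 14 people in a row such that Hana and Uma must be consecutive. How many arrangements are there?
Treat the 2 as one block: (14-2+1)! × 2! = 6227020800 × 2 = 12454041600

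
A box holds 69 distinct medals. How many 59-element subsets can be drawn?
C(69,59) = 69!/(59!×10!) = 340032449328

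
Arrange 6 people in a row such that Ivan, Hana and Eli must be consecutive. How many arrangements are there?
Treat the 3 as one block: (6-3+1)! × 3! = 24 × 6 = 144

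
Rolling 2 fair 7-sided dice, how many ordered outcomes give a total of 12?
Coefficient of x^12 in (x + x² + ... + x^7)^2. By inclusion-exclusion on dice exceeding 7: Σ_j (-1)^j C(2,j)·C(12-1-7j, 1) = C(2,0)·C(11,1) - C(2,1)·C(4,1) = 1·11 - 2·4 = 3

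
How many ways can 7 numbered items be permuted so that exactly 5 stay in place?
Choose the 5 fixed points C(7,5) = 21, derange the rest: !2 = Σ_{j=0}^{2} (-1)^j·2!/j! = 2 - 2 + 1 = 1. Product = 21 × 1 = 21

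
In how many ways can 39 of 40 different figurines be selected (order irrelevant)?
C(40,39) = 40!/(39!×1!) = 40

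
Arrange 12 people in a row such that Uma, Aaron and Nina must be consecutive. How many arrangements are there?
Treat the 3 as one block: (12-3+1)! × 3! = 3628800 × 6 = 21772800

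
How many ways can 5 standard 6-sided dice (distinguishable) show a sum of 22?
Coefficient of x^22 in (x + x² + ... + x^6)^5. By inclusion-exclusion on dice exceeding 6: Σ_j (-1)^j C(5,j)·C(22-1-6j, 4) = C(5,0)·C(21,4) - C(5,1)·C(15,4) + C(5,2)·C(9,4) = 1·5985 - 5·1365 + 10·126 = 420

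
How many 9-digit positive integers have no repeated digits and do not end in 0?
Last digit: 9 nonzero choices. First digit: 8 (nonzero, ≠last). Middle 7: P(8,7) = 40320. Total = 2903040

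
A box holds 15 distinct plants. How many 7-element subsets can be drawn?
C(15,7) = 15!/(7!×8!) = 6435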